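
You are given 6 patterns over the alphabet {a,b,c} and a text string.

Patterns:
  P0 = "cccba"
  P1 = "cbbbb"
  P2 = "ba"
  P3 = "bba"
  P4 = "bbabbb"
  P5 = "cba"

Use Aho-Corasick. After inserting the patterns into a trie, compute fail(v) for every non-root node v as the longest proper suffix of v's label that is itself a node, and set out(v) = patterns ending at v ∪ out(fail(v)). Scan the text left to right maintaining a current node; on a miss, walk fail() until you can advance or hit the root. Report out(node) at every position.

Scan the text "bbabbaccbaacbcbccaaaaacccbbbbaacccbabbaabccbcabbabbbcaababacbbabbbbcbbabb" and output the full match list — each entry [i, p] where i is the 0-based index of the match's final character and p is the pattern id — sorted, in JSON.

Build automaton:
Trie nodes:
  0='ε' goto b→10 c→1
  1='c' goto b→6 c→2
  2='cc' goto c→3
  3='ccc' goto b→4
  4='cccb' goto a→5
  5='cccba' goto ·  [P0 ends]
  6='cb' goto a→17 b→7
  7='cbb' goto b→8
  8='cbbb' goto b→9
  9='cbbbb' goto ·  [P1 ends]
  10='b' goto a→11 b→12
  11='ba' goto ·  [P2 ends]
  12='bb' goto a→13
  13='bba' goto b→14  [P3 ends]
  14='bbab' goto b→15
  15='bbabb' goto b→16
  16='bbabbb' goto ·  [P4 ends]
  17='cba' goto ·  [P5 ends]

Failure links (BFS by depth):
  fail(1) 'c': from fail(0)=0 chase 'c': 0 ⇒ 0;  out=∅∪out(0)=∅
  fail(10) 'b': from fail(0)=0 chase 'b': 0 ⇒ 0;  out=∅∪out(0)=∅
  fail(2) 'cc': from fail(1)=0 chase 'c': 0 ⇒ 1;  out=∅∪out(1)=∅
  fail(6) 'cb': from fail(1)=0 chase 'b': 0 ⇒ 10;  out=∅∪out(10)=∅
  fail(11) 'ba': from fail(10)=0 chase 'a': 0 ⇒ 0;  out={2}∪out(0)={2}
  fail(12) 'bb': from fail(10)=0 chase 'b': 0 ⇒ 10;  out=∅∪out(10)=∅
  fail(3) 'ccc': from fail(2)=1 chase 'c': 1 ⇒ 2;  out=∅∪out(2)=∅
  fail(7) 'cbb': from fail(6)=10 chase 'b': 10 ⇒ 12;  out=∅∪out(12)=∅
  fail(13) 'bba': from fail(12)=10 chase 'a': 10 ⇒ 11;  out={3}∪out(11)={2,3}
  fail(17) 'cba': from fail(6)=10 chase 'a': 10 ⇒ 11;  out={5}∪out(11)={2,5}
  fail(4) 'cccb': from fail(3)=2 chase 'b': 2→1 ⇒ 6;  out=∅∪out(6)=∅
  fail(8) 'cbbb': from fail(7)=12 chase 'b': 12→10 ⇒ 12;  out=∅∪out(12)=∅
  fail(14) 'bbab': from fail(13)=11 chase 'b': 11→0 ⇒ 10;  out=∅∪out(10)=∅
  fail(5) 'cccba': from fail(4)=6 chase 'a': 6 ⇒ 17;  out={0}∪out(17)={0,2,5}
  fail(9) 'cbbbb': from fail(8)=12 chase 'b': 12→10 ⇒ 12;  out={1}∪out(12)={1}
  fail(15) 'bbabb': from fail(14)=10 chase 'b': 10 ⇒ 12;  out=∅∪out(12)=∅
  fail(16) 'bbabbb': from fail(15)=12 chase 'b': 12→10 ⇒ 12;  out={4}∪out(12)={4}

Run:
pos 0 'b': at 10
pos 1 'b': at 12
pos 2 'a': at 13  emit P2@[1:2],P3@[0:2]
pos 3 'b': at 14
pos 4 'b': at 15
pos 5 'a': at 13 ·f  emit P2@[4:5],P3@[3:5]
pos 6 'c': at 1 ·f
pos 7 'c': at 2
pos 8 'b': at 6 ·f
pos 9 'a': at 17  emit P2@[8:9],P5@[7:9]
pos 10 'a': at 0 ·f
pos 11 'c': at 1
pos 12 'b': at 6
pos 13 'c': at 1 ·f
pos 14 'b': at 6
pos 15 'c': at 1 ·f
pos 16 'c': at 2
pos 17 'a': at 0 ·f
pos 18 'a': at 0
pos 19 'a': at 0
pos 20 'a': at 0
pos 21 'a': at 0
pos 22 'c': at 1
pos 23 'c': at 2
pos 24 'c': at 3
pos 25 'b': at 4
pos 26 'b': at 7 ·f
pos 27 'b': at 8
pos 28 'b': at 9  emit P1@[24:28]
pos 29 'a': at 13 ·f  emit P2@[28:29],P3@[27:29]
pos 30 'a': at 0 ·f
pos 31 'c': at 1
pos 32 'c': at 2
pos 33 'c': at 3
pos 34 'b': at 4
pos 35 'a': at 5  emit P0@[31:35],P2@[34:35],P5@[33:35]
pos 36 'b': at 10 ·f
pos 37 'b': at 12
pos 38 'a': at 13  emit P2@[37:38],P3@[36:38]
pos 39 'a': at 0 ·f
pos 40 'b': at 10
pos 41 'c': at 1 ·f
pos 42 'c': at 2
pos 43 'b': at 6 ·f
pos 44 'c': at 1 ·f
pos 45 'a': at 0 ·f
pos 46 'b': at 10
pos 47 'b': at 12
pos 48 'a': at 13  emit P2@[47:48],P3@[46:48]
pos 49 'b': at 14
pos 50 'b': at 15
pos 51 'b': at 16  emit P4@[46:51]
pos 52 'c': at 1 ·f
pos 53 'a': at 0 ·f
pos 54 'a': at 0
pos 55 'b': at 10
pos 56 'a': at 11  emit P2@[55:56]
pos 57 'b': at 10 ·f
pos 58 'a': at 11  emit P2@[57:58]
pos 59 'c': at 1 ·f
pos 60 'b': at 6
pos 61 'b': at 7
pos 62 'a': at 13 ·f  emit P2@[61:62],P3@[60:62]
pos 63 'b': at 14
pos 64 'b': at 15
pos 65 'b': at 16  emit P4@[60:65]
pos 66 'b': at 12 ·f
pos 67 'c': at 1 ·f
pos 68 'b': at 6
pos 69 'b': at 7
pos 70 'a': at 13 ·f  emit P2@[69:70],P3@[68:70]
pos 71 'b': at 14
pos 72 'b': at 15

Result: [[2,2],[2,3],[5,2],[5,3],[9,2],[9,5],[28,1],[29,2],[29,3],[35,0],[35,2],[35,5],[38,2],[38,3],[48,2],[48,3],[51,4],[56,2],[58,2],[62,2],[62,3],[65,4],[70,2],[70,3]]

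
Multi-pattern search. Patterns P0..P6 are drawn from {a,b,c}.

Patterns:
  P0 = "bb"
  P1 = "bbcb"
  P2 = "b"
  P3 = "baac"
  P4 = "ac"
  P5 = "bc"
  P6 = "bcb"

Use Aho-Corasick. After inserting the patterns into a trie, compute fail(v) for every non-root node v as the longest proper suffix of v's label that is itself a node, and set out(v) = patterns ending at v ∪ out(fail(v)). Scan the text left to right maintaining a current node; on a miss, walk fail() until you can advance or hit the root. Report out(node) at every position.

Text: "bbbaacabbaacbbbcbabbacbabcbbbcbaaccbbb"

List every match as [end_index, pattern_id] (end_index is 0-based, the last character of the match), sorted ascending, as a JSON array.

Construct AC machine:
Trie nodes:
  0='ε' goto a→8 b→1
  1='b' goto a→5 b→2 c→10  [P2 ends]
  2='bb' goto c→3  [P0 ends]
  3='bbc' goto b→4
  4='bbcb' goto ·  [P1 ends]
  5='ba' goto a→6
  6='baa' goto c→7
  7='baac' goto ·  [P3 ends]
  8='a' goto c→9
  9='ac' goto ·  [P4 ends]
  10='bc' goto b→11  [P5 ends]
  11='bcb' goto ·  [P6 ends]

BFS fail/out derivation:
  n1('b'): parent n0 fail=0; on 'b' 0 → fail=0;  out {2}∪∅={2}
  n8('a'): parent n0 fail=0; on 'a' 0 → fail=0;  out ∅∪∅=∅
  n2('bb'): parent n1 fail=0; on 'b' 0 → fail=1;  out {0}∪{2}={0,2}
  n5('ba'): parent n1 fail=0; on 'a' 0 → fail=8;  out ∅∪∅=∅
  n9('ac'): parent n8 fail=0; on 'c' 0 → fail=0;  out {4}∪∅={4}
  n10('bc'): parent n1 fail=0; on 'c' 0 → fail=0;  out {5}∪∅={5}
  n3('bbc'): parent n2 fail=1; on 'c' 1 → fail=10;  out ∅∪{5}={5}
  n6('baa'): parent n5 fail=8; on 'a' 8→0 → fail=8;  out ∅∪∅=∅
  n11('bcb'): parent n10 fail=0; on 'b' 0 → fail=1;  out {6}∪{2}={2,6}
  n4('bbcb'): parent n3 fail=10; on 'b' 10 → fail=11;  out {1}∪{2,6}={1,2,6}
  n7('baac'): parent n6 fail=8; on 'c' 8 → fail=9;  out {3}∪{4}={3,4}

Run:
pos 0 'b': at 1  → match P2@[0:0]
pos 1 'b': at 2  → match P0@[0:1],P2@[1:1]
pos 2 'b': at 2 (via fail)  → match P0@[1:2],P2@[2:2]
pos 3 'a': at 5 (via fail)
pos 4 'a': at 6
pos 5 'c': at 7  → match P3@[2:5],P4@[4:5]
pos 6 'a': at 8 (via fail)
pos 7 'b': at 1 (via fail)  → match P2@[7:7]
pos 8 'b': at 2  → match P0@[7:8],P2@[8:8]
pos 9 'a': at 5 (via fail)
pos 10 'a': at 6
pos 11 'c': at 7  → match P3@[8:11],P4@[10:11]
pos 12 'b': at 1 (via fail)  → match P2@[12:12]
pos 13 'b': at 2  → match P0@[12:13],P2@[13:13]
pos 14 'b': at 2 (via fail)  → match P0@[13:14],P2@[14:14]
pos 15 'c': at 3  → match P5@[14:15]
pos 16 'b': at 4  → match P1@[13:16],P2@[16:16],P6@[14:16]
pos 17 'a': at 5 (via fail)
pos 18 'b': at 1 (via fail)  → match P2@[18:18]
pos 19 'b': at 2  → match P0@[18:19],P2@[19:19]
pos 20 'a': at 5 (via fail)
pos 21 'c': at 9 (via fail)  → match P4@[20:21]
pos 22 'b': at 1 (via fail)  → match P2@[22:22]
pos 23 'a': at 5
pos 24 'b': at 1 (via fail)  → match P2@[24:24]
pos 25 'c': at 10  → match P5@[24:25]
pos 26 'b': at 11  → match P2@[26:26],P6@[24:26]
pos 27 'b': at 2 (via fail)  → match P0@[26:27],P2@[27:27]
pos 28 'b': at 2 (via fail)  → match P0@[27:28],P2@[28:28]
pos 29 'c': at 3  → match P5@[28:29]
pos 30 'b': at 4  → match P1@[27:30],P2@[30:30],P6@[28:30]
pos 31 'a': at 5 (via fail)
pos 32 'a': at 6
pos 33 'c': at 7  → match P3@[30:33],P4@[32:33]
pos 34 'c': at 0 (via fail)
pos 35 'b': at 1  → match P2@[35:35]
pos 36 'b': at 2  → match P0@[35:36],P2@[36:36]
pos 37 'b': at 2 (via fail)  → match P0@[36:37],P2@[37:37]

Matches: [[0,2],[1,0],[1,2],[2,0],[2,2],[5,3],[5,4],[7,2],[8,0],[8,2],[11,3],[11,4],[12,2],[13,0],[13,2],[14,0],[14,2],[15,5],[16,1],[16,2],[16,6],[18,2],[19,0],[19,2],[21,4],[22,2],[24,2],[25,5],[26,2],[26,6],[27,0],[27,2],[28,0],[28,2],[29,5],[30,1],[30,2],[30,6],[33,3],[33,4],[35,2],[36,0],[36,2],[37,0],[37,2]]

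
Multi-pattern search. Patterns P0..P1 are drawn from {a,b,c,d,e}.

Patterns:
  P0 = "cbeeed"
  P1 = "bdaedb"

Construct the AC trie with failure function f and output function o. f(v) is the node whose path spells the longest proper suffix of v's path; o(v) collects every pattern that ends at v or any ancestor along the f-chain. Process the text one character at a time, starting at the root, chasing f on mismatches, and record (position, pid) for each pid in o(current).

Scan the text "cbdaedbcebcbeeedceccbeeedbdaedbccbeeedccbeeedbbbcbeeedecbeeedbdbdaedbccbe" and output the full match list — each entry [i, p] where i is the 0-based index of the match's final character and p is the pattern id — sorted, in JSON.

Build:
Trie (insert patterns):
  0='ε' goto b→7 c→1
  1='c' goto b→2
  2='cb' goto e→3
  3='cbe' goto e→4
  4='cbee' goto e→5
  5='cbeee' goto d→6
  6='cbeeed' goto ·  [P0 ends]
  7='b' goto d→8
  8='bd' goto a→9
  9='bda' goto e→10
  10='bdae' goto d→11
  11='bdaed' goto b→12
  12='bdaedb' goto ·  [P1 ends]

BFS fail/out derivation:
  fail(1) 'c': from fail(0)=0 chase 'c': 0 ⇒ 0;  out=∅∪out(0)=∅
  fail(7) 'b': from fail(0)=0 chase 'b': 0 ⇒ 0;  out=∅∪out(0)=∅
  fail(2) 'cb': from fail(1)=0 chase 'b': 0 ⇒ 7;  out=∅∪out(7)=∅
  fail(8) 'bd': from fail(7)=0 chase 'd': 0 ⇒ 0;  out=∅∪out(0)=∅
  fail(3) 'cbe': from fail(2)=7 chase 'e': 7→0 ⇒ 0;  out=∅∪out(0)=∅
  fail(9) 'bda': from fail(8)=0 chase 'a': 0 ⇒ 0;  out=∅∪out(0)=∅
  fail(4) 'cbee': from fail(3)=0 chase 'e': 0 ⇒ 0;  out=∅∪out(0)=∅
  fail(10) 'bdae': from fail(9)=0 chase 'e': 0 ⇒ 0;  out=∅∪out(0)=∅
  fail(5) 'cbeee': from fail(4)=0 chase 'e': 0 ⇒ 0;  out=∅∪out(0)=∅
  fail(11) 'bdaed': from fail(10)=0 chase 'd': 0 ⇒ 0;  out=∅∪out(0)=∅
  fail(6) 'cbeeed': from fail(5)=0 chase 'd': 0 ⇒ 0;  out={0}∪out(0)={0}
  fail(12) 'bdaedb': from fail(11)=0 chase 'b': 0 ⇒ 7;  out={1}∪out(7)={1}

Run:
pos 0 'c': at 1
pos 1 'b': at 2
pos 2 'd': at 8 (via fail)
pos 3 'a': at 9
pos 4 'e': at 10
pos 5 'd': at 11
pos 6 'b': at 12  emit P1@[1:6]
pos 7 'c': at 1 (via fail)
pos 8 'e': at 0 (via fail)
pos 9 'b': at 7
pos 10 'c': at 1 (via fail)
pos 11 'b': at 2
pos 12 'e': at 3
pos 13 'e': at 4
pos 14 'e': at 5
pos 15 'd': at 6  emit P0@[10:15]
pos 16 'c': at 1 (via fail)
pos 17 'e': at 0 (via fail)
pos 18 'c': at 1
pos 19 'c': at 1 (via fail)
pos 20 'b': at 2
pos 21 'e': at 3
pos 22 'e': at 4
pos 23 'e': at 5
pos 24 'd': at 6  emit P0@[19:24]
pos 25 'b': at 7 (via fail)
pos 26 'd': at 8
pos 27 'a': at 9
pos 28 'e': at 10
pos 29 'd': at 11
pos 30 'b': at 12  emit P1@[25:30]
pos 31 'c': at 1 (via fail)
pos 32 'c': at 1 (via fail)
pos 33 'b': at 2
pos 34 'e': at 3
pos 35 'e': at 4
pos 36 'e': at 5
pos 37 'd': at 6  emit P0@[32:37]
pos 38 'c': at 1 (via fail)
pos 39 'c': at 1 (via fail)
pos 40 'b': at 2
pos 41 'e': at 3
pos 42 'e': at 4
pos 43 'e': at 5
pos 44 'd': at 6  emit P0@[39:44]
pos 45 'b': at 7 (via fail)
pos 46 'b': at 7 (via fail)
pos 47 'b': at 7 (via fail)
pos 48 'c': at 1 (via fail)
pos 49 'b': at 2
pos 50 'e': at 3
pos 51 'e': at 4
pos 52 'e': at 5
pos 53 'd': at 6  emit P0@[48:53]
pos 54 'e': at 0 (via fail)
pos 55 'c': at 1
pos 56 'b': at 2
pos 57 'e': at 3
pos 58 'e': at 4
pos 59 'e': at 5
pos 60 'd': at 6  emit P0@[55:60]
pos 61 'b': at 7 (via fail)
pos 62 'd': at 8
pos 63 'b': at 7 (via fail)
pos 64 'd': at 8
pos 65 'a': at 9
pos 66 'e': at 10
pos 67 'd': at 11
pos 68 'b': at 12  emit P1@[63:68]
pos 69 'c': at 1 (via fail)
pos 70 'c': at 1 (via fail)
pos 71 'b': at 2
pos 72 'e': at 3

Result: [[6,1],[15,0],[24,0],[30,1],[37,0],[44,0],[53,0],[60,0],[68,1]]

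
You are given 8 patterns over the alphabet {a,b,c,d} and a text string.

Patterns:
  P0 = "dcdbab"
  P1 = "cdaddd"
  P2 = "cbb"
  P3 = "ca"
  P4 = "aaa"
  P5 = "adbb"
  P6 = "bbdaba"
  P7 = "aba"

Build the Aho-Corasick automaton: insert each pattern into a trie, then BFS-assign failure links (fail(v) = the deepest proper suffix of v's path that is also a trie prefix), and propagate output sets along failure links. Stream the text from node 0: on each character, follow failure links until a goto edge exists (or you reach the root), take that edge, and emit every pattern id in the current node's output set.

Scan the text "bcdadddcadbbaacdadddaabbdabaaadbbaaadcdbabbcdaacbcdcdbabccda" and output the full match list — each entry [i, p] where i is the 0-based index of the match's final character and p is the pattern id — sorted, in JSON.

Build:
Trie nodes:
  n0 'ε': a→16 b→22 c→7 d→1
  n1 'd': c→2
  n2 'dc': d→3
  n3 'dcd': b→4
  n4 'dcdb': a→5
  n5 'dcdba': b→6
  n6 'dcdbab': ·  ←P0
  n7 'c': a→15 b→13 d→8
  n8 'cd': a→9
  n9 'cda': d→10
  n10 'cdad': d→11
  n11 'cdadd': d→12
  n12 'cdaddd': ·  ←P1
  n13 'cb': b→14
  n14 'cbb': ·  ←P2
  n15 'ca': ·  ←P3
  n16 'a': a→17 b→28 d→19
  n17 'aa': a→18
  n18 'aaa': ·  ←P4
  n19 'ad': b→20
  n20 'adb': b→21
  n21 'adbb': ·  ←P5
  n22 'b': b→23
  n23 'bb': d→24
  n24 'bbd': a→25
  n25 'bbda': b→26
  n26 'bbdab': a→27
  n27 'bbdaba': ·  ←P6
  n28 'ab': a→29
  n29 'aba': ·  ←P7

Failure links (BFS by depth):
  n1('d'): parent n0 fail=0; on 'd' 0 → fail=0;  out ∅∪∅=∅
  n7('c'): parent n0 fail=0; on 'c' 0 → fail=0;  out ∅∪∅=∅
  n16('a'): parent n0 fail=0; on 'a' 0 → fail=0;  out ∅∪∅=∅
  n22('b'): parent n0 fail=0; on 'b' 0 → fail=0;  out ∅∪∅=∅
  n2('dc'): parent n1 fail=0; on 'c' 0 → fail=7;  out ∅∪∅=∅
  n8('cd'): parent n7 fail=0; on 'd' 0 → fail=1;  out ∅∪∅=∅
  n13('cb'): parent n7 fail=0; on 'b' 0 → fail=22;  out ∅∪∅=∅
  n15('ca'): parent n7 fail=0; on 'a' 0 → fail=16;  out {3}∪∅={3}
  n17('aa'): parent n16 fail=0; on 'a' 0 → fail=16;  out ∅∪∅=∅
  n19('ad'): parent n16 fail=0; on 'd' 0 → fail=1;  out ∅∪∅=∅
  n23('bb'): parent n22 fail=0; on 'b' 0 → fail=22;  out ∅∪∅=∅
  n28('ab'): parent n16 fail=0; on 'b' 0 → fail=22;  out ∅∪∅=∅
  n3('dcd'): parent n2 fail=7; on 'd' 7 → fail=8;  out ∅∪∅=∅
  n9('cda'): parent n8 fail=1; on 'a' 1→0 → fail=16;  out ∅∪∅=∅
  n14('cbb'): parent n13 fail=22; on 'b' 22 → fail=23;  out {2}∪∅={2}
  n18('aaa'): parent n17 fail=16; on 'a' 16 → fail=17;  out {4}∪∅={4}
  n20('adb'): parent n19 fail=1; on 'b' 1→0 → fail=22;  out ∅∪∅=∅
  n24('bbd'): parent n23 fail=22; on 'd' 22→0 → fail=1;  out ∅∪∅=∅
  n29('aba'): parent n28 fail=22; on 'a' 22→0 → fail=16;  out {7}∪∅={7}
  n4('dcdb'): parent n3 fail=8; on 'b' 8→1→0 → fail=22;  out ∅∪∅=∅
  n10('cdad'): parent n9 fail=16; on 'd' 16 → fail=19;  out ∅∪∅=∅
  n21('adbb'): parent n20 fail=22; on 'b' 22 → fail=23;  out {5}∪∅={5}
  n25('bbda'): parent n24 fail=1; on 'a' 1→0 → fail=16;  out ∅∪∅=∅
  n5('dcdba'): parent n4 fail=22; on 'a' 22→0 → fail=16;  out ∅∪∅=∅
  n11('cdadd'): parent n10 fail=19; on 'd' 19→1→0 → fail=1;  out ∅∪∅=∅
  n26('bbdab'): parent n25 fail=16; on 'b' 16 → fail=28;  out ∅∪∅=∅
  n6('dcdbab'): parent n5 fail=16; on 'b' 16 → fail=28;  out {0}∪∅={0}
  n12('cdaddd'): parent n11 fail=1; on 'd' 1→0 → fail=1;  out {1}∪∅={1}
  n27('bbdaba'): parent n26 fail=28; on 'a' 28 → fail=29;  out {6}∪{7}={6,7}

Scan:
pos 0 'b': at 22
pos 1 'c': at 7 ·f
pos 2 'd': at 8
pos 3 'a': at 9
pos 4 'd': at 10
pos 5 'd': at 11
pos 6 'd': at 12  ** P1@[1:6]
pos 7 'c': at 2 ·f
pos 8 'a': at 15 ·f  ** P3@[7:8]
pos 9 'd': at 19 ·f
pos 10 'b': at 20
pos 11 'b': at 21  ** P5@[8:11]
pos 12 'a': at 16 ·f
pos 13 'a': at 17
pos 14 'c': at 7 ·f
pos 15 'd': at 8
pos 16 'a': at 9
pos 17 'd': at 10
pos 18 'd': at 11
pos 19 'd': at 12  ** P1@[14:19]
pos 20 'a': at 16 ·f
pos 21 'a': at 17
pos 22 'b': at 28 ·f
pos 23 'b': at 23 ·f
pos 24 'd': at 24
pos 25 'a': at 25
pos 26 'b': at 26
pos 27 'a': at 27  ** P6@[22:27],P7@[25:27]
pos 28 'a': at 17 ·f
pos 29 'a': at 18  ** P4@[27:29]
pos 30 'd': at 19 ·f
pos 31 'b': at 20
pos 32 'b': at 21  ** P5@[29:32]
pos 33 'a': at 16 ·f
pos 34 'a': at 17
pos 35 'a': at 18  ** P4@[33:35]
pos 36 'd': at 19 ·f
pos 37 'c': at 2 ·f
pos 38 'd': at 3
pos 39 'b': at 4
pos 40 'a': at 5
pos 41 'b': at 6  ** P0@[36:41]
pos 42 'b': at 23 ·f
pos 43 'c': at 7 ·f
pos 44 'd': at 8
pos 45 'a': at 9
pos 46 'a': at 17 ·f
pos 47 'c': at 7 ·f
pos 48 'b': at 13
pos 49 'c': at 7 ·f
pos 50 'd': at 8
pos 51 'c': at 2 ·f
pos 52 'd': at 3
pos 53 'b': at 4
pos 54 'a': at 5
pos 55 'b': at 6  ** P0@[50:55]
pos 56 'c': at 7 ·f
pos 57 'c': at 7 ·f
pos 58 'd': at 8
pos 59 'a': at 9

All matches (sorted): [[6,1],[8,3],[11,5],[19,1],[27,6],[27,7],[29,4],[32,5],[35,4],[41,0],[55,0]]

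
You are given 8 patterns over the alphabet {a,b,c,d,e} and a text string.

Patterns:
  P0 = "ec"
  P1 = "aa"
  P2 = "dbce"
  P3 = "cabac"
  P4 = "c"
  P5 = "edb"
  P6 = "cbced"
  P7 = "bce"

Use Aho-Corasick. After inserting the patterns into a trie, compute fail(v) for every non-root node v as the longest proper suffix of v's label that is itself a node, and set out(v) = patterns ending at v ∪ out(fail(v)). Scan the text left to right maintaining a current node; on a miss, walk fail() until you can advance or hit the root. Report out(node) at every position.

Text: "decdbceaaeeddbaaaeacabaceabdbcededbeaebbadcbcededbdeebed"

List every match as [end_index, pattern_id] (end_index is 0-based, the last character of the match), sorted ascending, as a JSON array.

Construct AC machine:
Trie (insert patterns):
  n0 'ε': a→3 b→20 c→9 d→5 e→1
  n1 'e': c→2 d→14
  n2 'ec': ·  ←P0
  n3 'a': a→4
  n4 'aa': ·  ←P1
  n5 'd': b→6
  n6 'db': c→7
  n7 'dbc': e→8
  n8 'dbce': ·  ←P2
  n9 'c': a→10 b→16  ←P4
  n10 'ca': b→11
  n11 'cab': a→12
  n12 'caba': c→13
  n13 'cabac': ·  ←P3
  n14 'ed': b→15
  n15 'edb': ·  ←P5
  n16 'cb': c→17
  n17 'cbc': e→18
  n18 'cbce': d→19
  n19 'cbced': ·  ←P6
  n20 'b': c→21
  n21 'bc': e→22
  n22 'bce': ·  ←P7

Failure links (BFS by depth):
  fail(1) 'e': from fail(0)=0 chase 'e': 0 ⇒ 0;  out=∅∪out(0)=∅
  fail(3) 'a': from fail(0)=0 chase 'a': 0 ⇒ 0;  out=∅∪out(0)=∅
  fail(5) 'd': from fail(0)=0 chase 'd': 0 ⇒ 0;  out=∅∪out(0)=∅
  fail(9) 'c': from fail(0)=0 chase 'c': 0 ⇒ 0;  out={4}∪out(0)={4}
  fail(20) 'b': from fail(0)=0 chase 'b': 0 ⇒ 0;  out=∅∪out(0)=∅
  fail(2) 'ec': from fail(1)=0 chase 'c': 0 ⇒ 9;  out={0}∪out(9)={0,4}
  fail(4) 'aa': from fail(3)=0 chase 'a': 0 ⇒ 3;  out={1}∪out(3)={1}
  fail(6) 'db': from fail(5)=0 chase 'b': 0 ⇒ 20;  out=∅∪out(20)=∅
  fail(10) 'ca': from fail(9)=0 chase 'a': 0 ⇒ 3;  out=∅∪out(3)=∅
  fail(14) 'ed': from fail(1)=0 chase 'd': 0 ⇒ 5;  out=∅∪out(5)=∅
  fail(16) 'cb': from fail(9)=0 chase 'b': 0 ⇒ 20;  out=∅∪out(20)=∅
  fail(21) 'bc': from fail(20)=0 chase 'c': 0 ⇒ 9;  out=∅∪out(9)={4}
  fail(7) 'dbc': from fail(6)=20 chase 'c': 20 ⇒ 21;  out=∅∪out(21)={4}
  fail(11) 'cab': from fail(10)=3 chase 'b': 3→0 ⇒ 20;  out=∅∪out(20)=∅
  fail(15) 'edb': from fail(14)=5 chase 'b': 5 ⇒ 6;  out={5}∪out(6)={5}
  fail(17) 'cbc': from fail(16)=20 chase 'c': 20 ⇒ 21;  out=∅∪out(21)={4}
  fail(22) 'bce': from fail(21)=9 chase 'e': 9→0 ⇒ 1;  out={7}∪out(1)={7}
  fail(8) 'dbce': from fail(7)=21 chase 'e': 21 ⇒ 22;  out={2}∪out(22)={2,7}
  fail(12) 'caba': from fail(11)=20 chase 'a': 20→0 ⇒ 3;  out=∅∪out(3)=∅
  fail(18) 'cbce': from fail(17)=21 chase 'e': 21 ⇒ 22;  out=∅∪out(22)={7}
  fail(13) 'cabac': from fail(12)=3 chase 'c': 3→0 ⇒ 9;  out={3}∪out(9)={3,4}
  fail(19) 'cbced': from fail(18)=22 chase 'd': 22→1 ⇒ 14;  out={6}∪out(14)={6}

Text stream:
i=0 'd': node 0→5
i=1 'e': node 5→1 (fail-walked)
i=2 'c': node 1→2  ** P0@[1:2],P4@[2:2]
i=3 'd': node 2→5 (fail-walked)
i=4 'b': node 5→6
i=5 'c': node 6→7  ** P4@[5:5]
i=6 'e': node 7→8  ** P2@[3:6],P7@[4:6]
i=7 'a': node 8→3 (fail-walked)
i=8 'a': node 3→4  ** P1@[7:8]
i=9 'e': node 4→1 (fail-walked)
i=10 'e': node 1→1 (fail-walked)
i=11 'd': node 1→14
i=12 'd': node 14→5 (fail-walked)
i=13 'b': node 5→6
i=14 'a': node 6→3 (fail-walked)
i=15 'a': node 3→4  ** P1@[14:15]
i=16 'a': node 4→4 (fail-walked)  ** P1@[15:16]
i=17 'e': node 4→1 (fail-walked)
i=18 'a': node 1→3 (fail-walked)
i=19 'c': node 3→9 (fail-walked)  ** P4@[19:19]
i=20 'a': node 9→10
i=21 'b': node 10→11
i=22 'a': node 11→12
i=23 'c': node 12→13  ** P3@[19:23],P4@[23:23]
i=24 'e': node 13→1 (fail-walked)
i=25 'a': node 1→3 (fail-walked)
i=26 'b': node 3→20 (fail-walked)
i=27 'd': node 20→5 (fail-walked)
i=28 'b': node 5→6
i=29 'c': node 6→7  ** P4@[29:29]
i=30 'e': node 7→8  ** P2@[27:30],P7@[28:30]
i=31 'd': node 8→14 (fail-walked)
i=32 'e': node 14→1 (fail-walked)
i=33 'd': node 1→14
i=34 'b': node 14→15  ** P5@[32:34]
i=35 'e': node 15→1 (fail-walked)
i=36 'a': node 1→3 (fail-walked)
i=37 'e': node 3→1 (fail-walked)
i=38 'b': node 1→20 (fail-walked)
i=39 'b': node 20→20 (fail-walked)
i=40 'a': node 20→3 (fail-walked)
i=41 'd': node 3→5 (fail-walked)
i=42 'c': node 5→9 (fail-walked)  ** P4@[42:42]
i=43 'b': node 9→16
i=44 'c': node 16→17  ** P4@[44:44]
i=45 'e': node 17→18  ** P7@[43:45]
i=46 'd': node 18→19  ** P6@[42:46]
i=47 'e': node 19→1 (fail-walked)
i=48 'd': node 1→14
i=49 'b': node 14→15  ** P5@[47:49]
i=50 'd': node 15→5 (fail-walked)
i=51 'e': node 5→1 (fail-walked)
i=52 'e': node 1→1 (fail-walked)
i=53 'b': node 1→20 (fail-walked)
i=54 'e': node 20→1 (fail-walked)
i=55 'd': node 1→14

Matches: [[2,0],[2,4],[5,4],[6,2],[6,7],[8,1],[15,1],[16,1],[19,4],[23,3],[23,4],[29,4],[30,2],[30,7],[34,5],[42,4],[44,4],[45,7],[46,6],[49,5]]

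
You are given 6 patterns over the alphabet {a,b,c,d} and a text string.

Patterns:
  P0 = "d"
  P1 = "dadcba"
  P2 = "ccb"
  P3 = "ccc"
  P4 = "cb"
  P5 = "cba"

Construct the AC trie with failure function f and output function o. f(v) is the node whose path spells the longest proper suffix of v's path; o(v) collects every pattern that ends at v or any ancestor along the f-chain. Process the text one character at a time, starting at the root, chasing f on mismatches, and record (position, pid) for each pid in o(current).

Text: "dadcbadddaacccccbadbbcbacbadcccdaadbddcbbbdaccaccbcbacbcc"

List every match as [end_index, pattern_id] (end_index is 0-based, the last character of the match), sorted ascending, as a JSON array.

Build automaton:
Trie nodes:
  0='ε' goto c→7 d→1
  1='d' goto a→2  ←P0
  2='da' goto d→3
  3='dad' goto c→4
  4='dadc' goto b→5
  5='dadcb' goto a→6
  6='dadcba' goto ·  ←P1
  7='c' goto b→11 c→8
  8='cc' goto b→9 c→10
  9='ccb' goto ·  ←P2
  10='ccc' goto ·  ←P3
  11='cb' goto a→12  ←P4
  12='cba' goto ·  ←P5

BFS fail/out derivation:
  fail(1) 'd': from fail(0)=0 chase 'd': 0 ⇒ 0;  out={0}∪out(0)={0}
  fail(7) 'c': from fail(0)=0 chase 'c': 0 ⇒ 0;  out=∅∪out(0)=∅
  fail(2) 'da': from fail(1)=0 chase 'a': 0 ⇒ 0;  out=∅∪out(0)=∅
  fail(8) 'cc': from fail(7)=0 chase 'c': 0 ⇒ 7;  out=∅∪out(7)=∅
  fail(11) 'cb': from fail(7)=0 chase 'b': 0 ⇒ 0;  out={4}∪out(0)={4}
  fail(3) 'dad': from fail(2)=0 chase 'd': 0 ⇒ 1;  out=∅∪out(1)={0}
  fail(9) 'ccb': from fail(8)=7 chase 'b': 7 ⇒ 11;  out={2}∪out(11)={2,4}
  fail(10) 'ccc': from fail(8)=7 chase 'c': 7 ⇒ 8;  out={3}∪out(8)={3}
  fail(12) 'cba': from fail(11)=0 chase 'a': 0 ⇒ 0;  out={5}∪out(0)={5}
  fail(4) 'dadc': from fail(3)=1 chase 'c': 1→0 ⇒ 7;  out=∅∪out(7)=∅
  fail(5) 'dadcb': from fail(4)=7 chase 'b': 7 ⇒ 11;  out=∅∪out(11)={4}
  fail(6) 'dadcba': from fail(5)=11 chase 'a': 11 ⇒ 12;  out={1}∪out(12)={1,5}

Run:
i=0 'd': node 0→1  emit P0@[0:0]
i=1 'a': node 1→2
i=2 'd': node 2→3  emit P0@[2:2]
i=3 'c': node 3→4
i=4 'b': node 4→5  emit P4@[3:4]
i=5 'a': node 5→6  emit P1@[0:5],P5@[3:5]
i=6 'd': node 6→1 ·f  emit P0@[6:6]
i=7 'd': node 1→1 ·f  emit P0@[7:7]
i=8 'd': node 1→1 ·f  emit P0@[8:8]
i=9 'a': node 1→2
i=10 'a': node 2→0 ·f
i=11 'c': node 0→7
i=12 'c': node 7→8
i=13 'c': node 8→10  emit P3@[11:13]
i=14 'c': node 10→10 ·f  emit P3@[12:14]
i=15 'c': node 10→10 ·f  emit P3@[13:15]
i=16 'b': node 10→9 ·f  emit P2@[14:16],P4@[15:16]
i=17 'a': node 9→12 ·f  emit P5@[15:17]
i=18 'd': node 12→1 ·f  emit P0@[18:18]
i=19 'b': node 1→0 ·f
i=20 'b': node 0→0
i=21 'c': node 0→7
i=22 'b': node 7→11  emit P4@[21:22]
i=23 'a': node 11→12  emit P5@[21:23]
i=24 'c': node 12→7 ·f
i=25 'b': node 7→11  emit P4@[24:25]
i=26 'a': node 11→12  emit P5@[24:26]
i=27 'd': node 12→1 ·f  emit P0@[27:27]
i=28 'c': node 1→7 ·f
i=29 'c': node 7→8
i=30 'c': node 8→10  emit P3@[28:30]
i=31 'd': node 10→1 ·f  emit P0@[31:31]
i=32 'a': node 1→2
i=33 'a': node 2→0 ·f
i=34 'd': node 0→1  emit P0@[34:34]
i=35 'b': node 1→0 ·f
i=36 'd': node 0→1  emit P0@[36:36]
i=37 'd': node 1→1 ·f  emit P0@[37:37]
i=38 'c': node 1→7 ·f
i=39 'b': node 7→11  emit P4@[38:39]
i=40 'b': node 11→0 ·f
i=41 'b': node 0→0
i=42 'd': node 0→1  emit P0@[42:42]
i=43 'a': node 1→2
i=44 'c': node 2→7 ·f
i=45 'c': node 7→8
i=46 'a': node 8→0 ·f
i=47 'c': node 0→7
i=48 'c': node 7→8
i=49 'b': node 8→9  emit P2@[47:49],P4@[48:49]
i=50 'c': node 9→7 ·f
i=51 'b': node 7→11  emit P4@[50:51]
i=52 'a': node 11→12  emit P5@[50:52]
i=53 'c': node 12→7 ·f
i=54 'b': node 7→11  emit P4@[53:54]
i=55 'c': node 11→7 ·f
i=56 'c': node 7→8

All matches (sorted): [[0,0],[2,0],[4,4],[5,1],[5,5],[6,0],[7,0],[8,0],[13,3],[14,3],[15,3],[16,2],[16,4],[17,5],[18,0],[22,4],[23,5],[25,4],[26,5],[27,0],[30,3],[31,0],[34,0],[36,0],[37,0],[39,4],[42,0],[49,2],[49,4],[51,4],[52,5],[54,4]]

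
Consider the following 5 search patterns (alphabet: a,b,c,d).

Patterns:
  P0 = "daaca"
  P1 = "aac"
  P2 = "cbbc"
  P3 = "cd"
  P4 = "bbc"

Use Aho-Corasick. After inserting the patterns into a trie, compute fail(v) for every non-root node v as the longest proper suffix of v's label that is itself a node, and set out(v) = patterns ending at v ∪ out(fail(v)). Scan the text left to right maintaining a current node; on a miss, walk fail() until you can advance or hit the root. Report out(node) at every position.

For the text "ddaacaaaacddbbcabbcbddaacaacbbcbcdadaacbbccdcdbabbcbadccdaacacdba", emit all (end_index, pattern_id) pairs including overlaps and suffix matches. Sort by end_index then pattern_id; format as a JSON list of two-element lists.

Construct AC machine:
Trie (insert patterns):
  0='ε' goto a→6 b→14 c→9 d→1
  1='d' goto a→2
  2='da' goto a→3
  3='daa' goto c→4
  4='daac' goto a→5
  5='daaca' goto ·  ←P0
  6='a' goto a→7
  7='aa' goto c→8
  8='aac' goto ·  ←P1
  9='c' goto b→10 d→13
  10='cb' goto b→11
  11='cbb' goto c→12
  12='cbbc' goto ·  ←P2
  13='cd' goto ·  ←P3
  14='b' goto b→15
  15='bb' goto c→16
  16='bbc' goto ·  ←P4

Failure links (BFS by depth):
  n1('d'): parent n0 fail=0; on 'd' 0 → fail=0;  out ∅∪∅=∅
  n6('a'): parent n0 fail=0; on 'a' 0 → fail=0;  out ∅∪∅=∅
  n9('c'): parent n0 fail=0; on 'c' 0 → fail=0;  out ∅∪∅=∅
  n14('b'): parent n0 fail=0; on 'b' 0 → fail=0;  out ∅∪∅=∅
  n2('da'): parent n1 fail=0; on 'a' 0 → fail=6;  out ∅∪∅=∅
  n7('aa'): parent n6 fail=0; on 'a' 0 → fail=6;  out ∅∪∅=∅
  n10('cb'): parent n9 fail=0; on 'b' 0 → fail=14;  out ∅∪∅=∅
  n13('cd'): parent n9 fail=0; on 'd' 0 → fail=1;  out {3}∪∅={3}
  n15('bb'): parent n14 fail=0; on 'b' 0 → fail=14;  out ∅∪∅=∅
  n3('daa'): parent n2 fail=6; on 'a' 6 → fail=7;  out ∅∪∅=∅
  n8('aac'): parent n7 fail=6; on 'c' 6→0 → fail=9;  out {1}∪∅={1}
  n11('cbb'): parent n10 fail=14; on 'b' 14 → fail=15;  out ∅∪∅=∅
  n16('bbc'): parent n15 fail=14; on 'c' 14→0 → fail=9;  out {4}∪∅={4}
  n4('daac'): parent n3 fail=7; on 'c' 7 → fail=8;  out ∅∪{1}={1}
  n12('cbbc'): parent n11 fail=15; on 'c' 15 → fail=16;  out {2}∪{4}={2,4}
  n5('daaca'): parent n4 fail=8; on 'a' 8→9→0 → fail=6;  out {0}∪∅={0}

Run:
i=0 'd': node 0→1
i=1 'd': node 1→1 (via fail)
i=2 'a': node 1→2
i=3 'a': node 2→3
i=4 'c': node 3→4  → match P1@[2:4]
i=5 'a': node 4→5  → match P0@[1:5]
i=6 'a': node 5→7 (via fail)
i=7 'a': node 7→7 (via fail)
i=8 'a': node 7→7 (via fail)
i=9 'c': node 7→8  → match P1@[7:9]
i=10 'd': node 8→13 (via fail)  → match P3@[9:10]
i=11 'd': node 13→1 (via fail)
i=12 'b': node 1→14 (via fail)
i=13 'b': node 14→15
i=14 'c': node 15→16  → match P4@[12:14]
i=15 'a': node 16→6 (via fail)
i=16 'b': node 6→14 (via fail)
i=17 'b': node 14→15
i=18 'c': node 15→16  → match P4@[16:18]
i=19 'b': node 16→10 (via fail)
i=20 'd': node 10→1 (via fail)
i=21 'd': node 1→1 (via fail)
i=22 'a': node 1→2
i=23 'a': node 2→3
i=24 'c': node 3→4  → match P1@[22:24]
i=25 'a': node 4→5  → match P0@[21:25]
i=26 'a': node 5→7 (via fail)
i=27 'c': node 7→8  → match P1@[25:27]
i=28 'b': node 8→10 (via fail)
i=29 'b': node 10→11
i=30 'c': node 11→12  → match P2@[27:30],P4@[28:30]
i=31 'b': node 12→10 (via fail)
i=32 'c': node 10→9 (via fail)
i=33 'd': node 9→13  → match P3@[32:33]
i=34 'a': node 13→2 (via fail)
i=35 'd': node 2→1 (via fail)
i=36 'a': node 1→2
i=37 'a': node 2→3
i=38 'c': node 3→4  → match P1@[36:38]
i=39 'b': node 4→10 (via fail)
i=40 'b': node 10→11
i=41 'c': node 11→12  → match P2@[38:41],P4@[39:41]
i=42 'c': node 12→9 (via fail)
i=43 'd': node 9→13  → match P3@[42:43]
i=44 'c': node 13→9 (via fail)
i=45 'd': node 9→13  → match P3@[44:45]
i=46 'b': node 13→14 (via fail)
i=47 'a': node 14→6 (via fail)
i=48 'b': node 6→14 (via fail)
i=49 'b': node 14→15
i=50 'c': node 15→16  → match P4@[48:50]
i=51 'b': node 16→10 (via fail)
i=52 'a': node 10→6 (via fail)
i=53 'd': node 6→1 (via fail)
i=54 'c': node 1→9 (via fail)
i=55 'c': node 9→9 (via fail)
i=56 'd': node 9→13  → match P3@[55:56]
i=57 'a': node 13→2 (via fail)
i=58 'a': node 2→3
i=59 'c': node 3→4  → match P1@[57:59]
i=60 'a': node 4→5  → match P0@[56:60]
i=61 'c': node 5→9 (via fail)
i=62 'd': node 9→13  → match P3@[61:62]
i=63 'b': node 13→14 (via fail)
i=64 'a': node 14→6 (via fail)

Result: [[4,1],[5,0],[9,1],[10,3],[14,4],[18,4],[24,1],[25,0],[27,1],[30,2],[30,4],[33,3],[38,1],[41,2],[41,4],[43,3],[45,3],[50,4],[56,3],[59,1],[60,0],[62,3]]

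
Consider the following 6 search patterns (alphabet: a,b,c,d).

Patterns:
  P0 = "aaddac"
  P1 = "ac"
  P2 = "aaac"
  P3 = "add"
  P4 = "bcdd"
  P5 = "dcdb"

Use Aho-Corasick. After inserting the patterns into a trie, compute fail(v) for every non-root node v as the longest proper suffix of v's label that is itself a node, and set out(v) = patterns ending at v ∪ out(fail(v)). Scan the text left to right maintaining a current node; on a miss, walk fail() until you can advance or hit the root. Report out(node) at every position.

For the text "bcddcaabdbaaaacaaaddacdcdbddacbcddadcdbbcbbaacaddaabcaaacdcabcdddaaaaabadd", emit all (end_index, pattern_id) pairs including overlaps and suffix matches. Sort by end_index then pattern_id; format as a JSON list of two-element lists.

Build:
Trie nodes:
  n0 'ε': a→1 b→12 d→16
  n1 'a': a→2 c→7 d→10
  n2 'aa': a→8 d→3
  n3 'aad': d→4
  n4 'aadd': a→5
  n5 'aadda': c→6
  n6 'aaddac': ·  ←P0
  n7 'ac': ·  ←P1
  n8 'aaa': c→9
  n9 'aaac': ·  ←P2
  n10 'ad': d→11
  n11 'add': ·  ←P3
  n12 'b': c→13
  n13 'bc': d→14
  n14 'bcd': d→15
  n15 'bcdd': ·  ←P4
  n16 'd': c→17
  n17 'dc': d→18
  n18 'dcd': b→19
  n19 'dcdb': ·  ←P5

Failure links (BFS by depth):
  n1('a'): parent n0 fail=0; on 'a' 0 → fail=0;  out ∅∪∅=∅
  n12('b'): parent n0 fail=0; on 'b' 0 → fail=0;  out ∅∪∅=∅
  n16('d'): parent n0 fail=0; on 'd' 0 → fail=0;  out ∅∪∅=∅
  n2('aa'): parent n1 fail=0; on 'a' 0 → fail=1;  out ∅∪∅=∅
  n7('ac'): parent n1 fail=0; on 'c' 0 → fail=0;  out {1}∪∅={1}
  n10('ad'): parent n1 fail=0; on 'd' 0 → fail=16;  out ∅∪∅=∅
  n13('bc'): parent n12 fail=0; on 'c' 0 → fail=0;  out ∅∪∅=∅
  n17('dc'): parent n16 fail=0; on 'c' 0 → fail=0;  out ∅∪∅=∅
  n3('aad'): parent n2 fail=1; on 'd' 1 → fail=10;  out ∅∪∅=∅
  n8('aaa'): parent n2 fail=1; on 'a' 1 → fail=2;  out ∅∪∅=∅
  n11('add'): parent n10 fail=16; on 'd' 16→0 → fail=16;  out {3}∪∅={3}
  n14('bcd'): parent n13 fail=0; on 'd' 0 → fail=16;  out ∅∪∅=∅
  n18('dcd'): parent n17 fail=0; on 'd' 0 → fail=16;  out ∅∪∅=∅
  n4('aadd'): parent n3 fail=10; on 'd' 10 → fail=11;  out ∅∪{3}={3}
  n9('aaac'): parent n8 fail=2; on 'c' 2→1 → fail=7;  out {2}∪{1}={1,2}
  n15('bcdd'): parent n14 fail=16; on 'd' 16→0 → fail=16;  out {4}∪∅={4}
  n19('dcdb'): parent n18 fail=16; on 'b' 16→0 → fail=12;  out {5}∪∅={5}
  n5('aadda'): parent n4 fail=11; on 'a' 11→16→0 → fail=1;  out ∅∪∅=∅
  n6('aaddac'): parent n5 fail=1; on 'c' 1 → fail=7;  out {0}∪{1}={0,1}

Run:
[0] read 'b'  n0⇒n12
[1] read 'c'  n12⇒n13
[2] read 'd'  n13⇒n14
[3] read 'd'  n14⇒n15  → match P4@[0:3]
[4] read 'c'  n15⇒n17 ·f
[5] read 'a'  n17⇒n1 ·f
[6] read 'a'  n1⇒n2
[7] read 'b'  n2⇒n12 ·f
[8] read 'd'  n12⇒n16 ·f
[9] read 'b'  n16⇒n12 ·f
[10] read 'a'  n12⇒n1 ·f
[11] read 'a'  n1⇒n2
[12] read 'a'  n2⇒n8
[13] read 'a'  n8⇒n8 ·f
[14] read 'c'  n8⇒n9  → match P1@[13:14],P2@[11:14]
[15] read 'a'  n9⇒n1 ·f
[16] read 'a'  n1⇒n2
[17] read 'a'  n2⇒n8
[18] read 'd'  n8⇒n3 ·f
[19] read 'd'  n3⇒n4  → match P3@[17:19]
[20] read 'a'  n4⇒n5
[21] read 'c'  n5⇒n6  → match P0@[16:21],P1@[20:21]
[22] read 'd'  n6⇒n16 ·f
[23] read 'c'  n16⇒n17
[24] read 'd'  n17⇒n18
[25] read 'b'  n18⇒n19  → match P5@[22:25]
[26] read 'd'  n19⇒n16 ·f
[27] read 'd'  n16⇒n16 ·f
[28] read 'a'  n16⇒n1 ·f
[29] read 'c'  n1⇒n7  → match P1@[28:29]
[30] read 'b'  n7⇒n12 ·f
[31] read 'c'  n12⇒n13
[32] read 'd'  n13⇒n14
[33] read 'd'  n14⇒n15  → match P4@[30:33]
[34] read 'a'  n15⇒n1 ·f
[35] read 'd'  n1⇒n10
[36] read 'c'  n10⇒n17 ·f
[37] read 'd'  n17⇒n18
[38] read 'b'  n18⇒n19  → match P5@[35:38]
[39] read 'b'  n19⇒n12 ·f
[40] read 'c'  n12⇒n13
[41] read 'b'  n13⇒n12 ·f
[42] read 'b'  n12⇒n12 ·f
[43] read 'a'  n12⇒n1 ·f
[44] read 'a'  n1⇒n2
[45] read 'c'  n2⇒n7 ·f  → match P1@[44:45]
[46] read 'a'  n7⇒n1 ·f
[47] read 'd'  n1⇒n10
[48] read 'd'  n10⇒n11  → match P3@[46:48]
[49] read 'a'  n11⇒n1 ·f
[50] read 'a'  n1⇒n2
[51] read 'b'  n2⇒n12 ·f
[52] read 'c'  n12⇒n13
[53] read 'a'  n13⇒n1 ·f
[54] read 'a'  n1⇒n2
[55] read 'a'  n2⇒n8
[56] read 'c'  n8⇒n9  → match P1@[55:56],P2@[53:56]
[57] read 'd'  n9⇒n16 ·f
[58] read 'c'  n16⇒n17
[59] read 'a'  n17⇒n1 ·f
[60] read 'b'  n1⇒n12 ·f
[61] read 'c'  n12⇒n13
[62] read 'd'  n13⇒n14
[63] read 'd'  n14⇒n15  → match P4@[60:63]
[64] read 'd'  n15⇒n16 ·f
[65] read 'a'  n16⇒n1 ·f
[66] read 'a'  n1⇒n2
[67] read 'a'  n2⇒n8
[68] read 'a'  n8⇒n8 ·f
[69] read 'a'  n8⇒n8 ·f
[70] read 'b'  n8⇒n12 ·f
[71] read 'a'  n12⇒n1 ·f
[72] read 'd'  n1⇒n10
[73] read 'd'  n10⇒n11  → match P3@[71:73]

Matches: [[3,4],[14,1],[14,2],[19,3],[21,0],[21,1],[25,5],[29,1],[33,4],[38,5],[45,1],[48,3],[56,1],[56,2],[63,4],[73,3]]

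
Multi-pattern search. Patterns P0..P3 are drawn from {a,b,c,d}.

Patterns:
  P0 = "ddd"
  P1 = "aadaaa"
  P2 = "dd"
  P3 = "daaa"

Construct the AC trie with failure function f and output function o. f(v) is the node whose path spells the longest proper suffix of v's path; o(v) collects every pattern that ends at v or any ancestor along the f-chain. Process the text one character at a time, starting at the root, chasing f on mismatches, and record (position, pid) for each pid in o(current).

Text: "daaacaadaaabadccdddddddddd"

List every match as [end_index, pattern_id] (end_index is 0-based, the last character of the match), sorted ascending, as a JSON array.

Construct AC machine:
Trie (insert patterns):
  n0 'ε': a→4 d→1
  n1 'd': a→10 d→2
  n2 'dd': d→3  ←P2
  n3 'ddd': ·  ←P0
  n4 'a': a→5
  n5 'aa': d→6
  n6 'aad': a→7
  n7 'aada': a→8
  n8 'aadaa': a→9
  n9 'aadaaa': ·  ←P1
  n10 'da': a→11
  n11 'daa': a→12
  n12 'daaa': ·  ←P3

BFS fail/out derivation:
  n1('d'): parent n0 fail=0; on 'd' 0 → fail=0;  out ∅∪∅=∅
  n4('a'): parent n0 fail=0; on 'a' 0 → fail=0;  out ∅∪∅=∅
  n2('dd'): parent n1 fail=0; on 'd' 0 → fail=1;  out {2}∪∅={2}
  n5('aa'): parent n4 fail=0; on 'a' 0 → fail=4;  out ∅∪∅=∅
  n10('da'): parent n1 fail=0; on 'a' 0 → fail=4;  out ∅∪∅=∅
  n3('ddd'): parent n2 fail=1; on 'd' 1 → fail=2;  out {0}∪{2}={0,2}
  n6('aad'): parent n5 fail=4; on 'd' 4→0 → fail=1;  out ∅∪∅=∅
  n11('daa'): parent n10 fail=4; on 'a' 4 → fail=5;  out ∅∪∅=∅
  n7('aada'): parent n6 fail=1; on 'a' 1 → fail=10;  out ∅∪∅=∅
  n12('daaa'): parent n11 fail=5; on 'a' 5→4 → fail=5;  out {3}∪∅={3}
  n8('aadaa'): parent n7 fail=10; on 'a' 10 → fail=11;  out ∅∪∅=∅
  n9('aadaaa'): parent n8 fail=11; on 'a' 11 → fail=12;  out {1}∪{3}={1,3}

Text stream:
i=0 'd': node 0→1
i=1 'a': node 1→10
i=2 'a': node 10→11
i=3 'a': node 11→12  emit P3@[0:3]
i=4 'c': node 12→0 (via fail)
i=5 'a': node 0→4
i=6 'a': node 4→5
i=7 'd': node 5→6
i=8 'a': node 6→7
i=9 'a': node 7→8
i=10 'a': node 8→9  emit P1@[5:10],P3@[7:10]
i=11 'b': node 9→0 (via fail)
i=12 'a': node 0→4
i=13 'd': node 4→1 (via fail)
i=14 'c': node 1→0 (via fail)
i=15 'c': node 0→0
i=16 'd': node 0→1
i=17 'd': node 1→2  emit P2@[16:17]
i=18 'd': node 2→3  emit P0@[16:18],P2@[17:18]
i=19 'd': node 3→3 (via fail)  emit P0@[17:19],P2@[18:19]
i=20 'd': node 3→3 (via fail)  emit P0@[18:20],P2@[19:20]
i=21 'd': node 3→3 (via fail)  emit P0@[19:21],P2@[20:21]
i=22 'd': node 3→3 (via fail)  emit P0@[20:22],P2@[21:22]
i=23 'd': node 3→3 (via fail)  emit P0@[21:23],P2@[22:23]
i=24 'd': node 3→3 (via fail)  emit P0@[22:24],P2@[23:24]
i=25 'd': node 3→3 (via fail)  emit P0@[23:25],P2@[24:25]

Result: [[3,3],[10,1],[10,3],[17,2],[18,0],[18,2],[19,0],[19,2],[20,0],[20,2],[21,0],[21,2],[22,0],[22,2],[23,0],[23,2],[24,0],[24,2],[25,0],[25,2]]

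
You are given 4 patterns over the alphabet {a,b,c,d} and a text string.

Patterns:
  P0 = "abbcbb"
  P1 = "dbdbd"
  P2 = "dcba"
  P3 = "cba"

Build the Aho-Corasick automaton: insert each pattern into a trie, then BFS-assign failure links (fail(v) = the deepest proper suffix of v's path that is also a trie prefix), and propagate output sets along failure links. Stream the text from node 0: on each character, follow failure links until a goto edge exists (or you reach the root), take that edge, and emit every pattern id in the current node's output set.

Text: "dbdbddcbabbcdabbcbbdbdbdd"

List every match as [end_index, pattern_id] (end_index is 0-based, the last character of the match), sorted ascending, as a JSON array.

Build automaton:
Trie nodes:
  0='ε' goto a→1 c→15 d→7
  1='a' goto b→2
  2='ab' goto b→3
  3='abb' goto c→4
  4='abbc' goto b→5
  5='abbcb' goto b→6
  6='abbcbb' goto ·  ←P0
  7='d' goto b→8 c→12
  8='db' goto d→9
  9='dbd' goto b→10
  10='dbdb' goto d→11
  11='dbdbd' goto ·  ←P1
  12='dc' goto b→13
  13='dcb' goto a→14
  14='dcba' goto ·  ←P2
  15='c' goto b→16
  16='cb' goto a→17
  17='cba' goto ·  ←P3

BFS fail/out derivation:
  fail(1) 'a': from fail(0)=0 chase 'a': 0 ⇒ 0;  out=∅∪out(0)=∅
  fail(7) 'd': from fail(0)=0 chase 'd': 0 ⇒ 0;  out=∅∪out(0)=∅
  fail(15) 'c': from fail(0)=0 chase 'c': 0 ⇒ 0;  out=∅∪out(0)=∅
  fail(2) 'ab': from fail(1)=0 chase 'b': 0 ⇒ 0;  out=∅∪out(0)=∅
  fail(8) 'db': from fail(7)=0 chase 'b': 0 ⇒ 0;  out=∅∪out(0)=∅
  fail(12) 'dc': from fail(7)=0 chase 'c': 0 ⇒ 15;  out=∅∪out(15)=∅
  fail(16) 'cb': from fail(15)=0 chase 'b': 0 ⇒ 0;  out=∅∪out(0)=∅
  fail(3) 'abb': from fail(2)=0 chase 'b': 0 ⇒ 0;  out=∅∪out(0)=∅
  fail(9) 'dbd': from fail(8)=0 chase 'd': 0 ⇒ 7;  out=∅∪out(7)=∅
  fail(13) 'dcb': from fail(12)=15 chase 'b': 15 ⇒ 16;  out=∅∪out(16)=∅
  fail(17) 'cba': from fail(16)=0 chase 'a': 0 ⇒ 1;  out={3}∪out(1)={3}
  fail(4) 'abbc': from fail(3)=0 chase 'c': 0 ⇒ 15;  out=∅∪out(15)=∅
  fail(10) 'dbdb': from fail(9)=7 chase 'b': 7 ⇒ 8;  out=∅∪out(8)=∅
  fail(14) 'dcba': from fail(13)=16 chase 'a': 16 ⇒ 17;  out={2}∪out(17)={2,3}
  fail(5) 'abbcb': from fail(4)=15 chase 'b': 15 ⇒ 16;  out=∅∪out(16)=∅
  fail(11) 'dbdbd': from fail(10)=8 chase 'd': 8 ⇒ 9;  out={1}∪out(9)={1}
  fail(6) 'abbcbb': from fail(5)=16 chase 'b': 16→0 ⇒ 0;  out={0}∪out(0)={0}

Text stream:
i=0 'd': node 0→7
i=1 'b': node 7→8
i=2 'd': node 8→9
i=3 'b': node 9→10
i=4 'd': node 10→11  ** P1@[0:4]
i=5 'd': node 11→7 (via fail)
i=6 'c': node 7→12
i=7 'b': node 12→13
i=8 'a': node 13→14  ** P2@[5:8],P3@[6:8]
i=9 'b': node 14→2 (via fail)
i=10 'b': node 2→3
i=11 'c': node 3→4
i=12 'd': node 4→7 (via fail)
i=13 'a': node 7→1 (via fail)
i=14 'b': node 1→2
i=15 'b': node 2→3
i=16 'c': node 3→4
i=17 'b': node 4→5
i=18 'b': node 5→6  ** P0@[13:18]
i=19 'd': node 6→7 (via fail)
i=20 'b': node 7→8
i=21 'd': node 8→9
i=22 'b': node 9→10
i=23 'd': node 10→11  ** P1@[19:23]
i=24 'd': node 11→7 (via fail)

Matches: [[4,1],[8,2],[8,3],[18,0],[23,1]]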